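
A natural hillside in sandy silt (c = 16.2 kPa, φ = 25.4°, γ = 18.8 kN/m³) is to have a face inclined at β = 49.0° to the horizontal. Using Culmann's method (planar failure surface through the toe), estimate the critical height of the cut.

Culmann's analysis gives the critical failure plane at α_cr = (β + φ)/2 = (49.0 + 25.4)/2 = 37.2°, and the critical height
H_c = (4c/γ) · sinβ cosφ / [1 − cos(β − φ)]
    = (4·16.2/18.8) · sin49.0°·cos25.4° / [1 − cos(23.6°)]
    = 3.447 · 0.7547·0.9033 / [1 − 0.9164]
    = 3.447 · 0.6818 / 0.0836
    = 28.10 m

H_c = 28.10 m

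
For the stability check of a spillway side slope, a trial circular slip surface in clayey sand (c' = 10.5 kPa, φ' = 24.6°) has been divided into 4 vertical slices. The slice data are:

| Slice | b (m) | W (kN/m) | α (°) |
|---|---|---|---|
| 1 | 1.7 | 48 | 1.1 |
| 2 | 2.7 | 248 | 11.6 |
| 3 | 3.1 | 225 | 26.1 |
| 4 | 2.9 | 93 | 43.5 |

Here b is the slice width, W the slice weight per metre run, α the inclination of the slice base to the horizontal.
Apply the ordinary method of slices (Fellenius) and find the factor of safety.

Ordinary method of slices: FS = Σ[c'·Δl_i + (W_i cosα_i)·tanφ'] / Σ W_i sinα_i, with Δl_i = b_i / cosα_i.
Slice 1: Δl = 1.7/cos1.1° = 1.700 m; N'_1 = 48·cos1.1° = 48.0; c'Δl = 17.85; W sinα = 0.9
Slice 2: Δl = 2.7/cos11.6° = 2.756 m; N'_2 = 248·cos11.6° = 242.9; c'Δl = 28.94; W sinα = 49.9
Slice 3: Δl = 3.1/cos26.1° = 3.452 m; N'_3 = 225·cos26.1° = 202.1; c'Δl = 36.25; W sinα = 99.0
Slice 4: Δl = 2.9/cos43.5° = 3.998 m; N'_4 = 93·cos43.5° = 67.5; c'Δl = 41.98; W sinα = 64.0
Σc'Δl = 125.0 kN/m; ΣN' = 560.4 kN/m; ΣW sinα = 213.8 kN/m
Resisting = 125.0 + 560.4·tan24.6° = 125.0 + 256.6 = 381.6 kN/m
FS = 381.6 / 213.8 = 1.785

FS = 1.78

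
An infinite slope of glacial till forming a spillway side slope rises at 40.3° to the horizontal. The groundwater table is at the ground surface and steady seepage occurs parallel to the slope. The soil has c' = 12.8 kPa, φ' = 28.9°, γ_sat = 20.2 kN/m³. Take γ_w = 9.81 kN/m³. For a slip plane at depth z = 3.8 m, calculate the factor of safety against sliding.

With seepage parallel to the slope and the water table at the surface, the effective normal stress on the slip plane uses the buoyant unit weight γ' = γ_sat − γ_w while the driving shear stress uses γ_sat:
FS = [c' + γ' z cos²β tanφ'] / [γ_sat z sinβ cosβ]
γ' = 20.2 − 9.81 = 10.39 kN/m³
Numerator = 12.8 + 10.39·3.8·cos²40.3°·tan28.9° = 12.8 + 10.39·3.8·0.5817·0.5520 = 25.477 kPa
Denominator = 20.2·3.8·sin40.3°·cos40.3° = 20.2·3.8·0.6468·0.7627 = 37.865 kPa
FS = 25.477 / 37.865 = 0.673

FS = 0.67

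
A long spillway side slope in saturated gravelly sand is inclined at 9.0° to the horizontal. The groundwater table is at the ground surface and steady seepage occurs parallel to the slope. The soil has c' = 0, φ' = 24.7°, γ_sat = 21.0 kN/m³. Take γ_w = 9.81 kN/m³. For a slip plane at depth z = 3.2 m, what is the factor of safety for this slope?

With seepage parallel to the slope and the water table at the surface, the effective normal stress on the slip plane uses the buoyant unit weight γ' = γ_sat − γ_w while the driving shear stress uses γ_sat:
FS = [c' + γ' z cos²β tanφ'] / [γ_sat z sinβ cosβ]
(For c' = 0 this reduces to FS = (γ'/γ_sat)·tanφ'/tanβ.)
γ' = 21.0 − 9.81 = 11.19 kN/m³
Numerator = 0.0 + 11.19·3.2·cos²9.0°·tan24.7° = 0.0 + 11.19·3.2·0.9755·0.4599 = 16.067 kPa
Denominator = 21.0·3.2·sin9.0°·cos9.0° = 21.0·3.2·0.1564·0.9877 = 10.383 kPa
FS = 16.067 / 10.383 = 1.547

FS = 1.55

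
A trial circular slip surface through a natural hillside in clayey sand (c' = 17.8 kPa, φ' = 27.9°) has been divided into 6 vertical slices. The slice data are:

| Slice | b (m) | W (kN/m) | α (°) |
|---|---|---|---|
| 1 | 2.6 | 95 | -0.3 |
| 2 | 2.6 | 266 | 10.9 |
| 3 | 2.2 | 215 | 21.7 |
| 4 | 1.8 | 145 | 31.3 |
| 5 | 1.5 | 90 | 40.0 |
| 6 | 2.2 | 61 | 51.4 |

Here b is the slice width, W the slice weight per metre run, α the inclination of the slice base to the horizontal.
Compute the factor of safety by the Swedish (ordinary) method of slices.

FS = 2.22

Ordinary method of slices: FS = Σ[c'·Δl_i + (W_i cosα_i)·tanφ'] / Σ W_i sinα_i, with Δl_i = b_i / cosα_i.
Slice 1: Δl = 2.6/cos(-0.3°) = 2.600 m; N'_1 = 95·cos(-0.3°) = 95.0; c'Δl = 46.28; W sinα = -0.5
Slice 2: Δl = 2.6/cos10.9° = 2.648 m; N'_2 = 266·cos10.9° = 261.2; c'Δl = 47.13; W sinα = 50.3
Slice 3: Δl = 2.2/cos21.7° = 2.368 m; N'_3 = 215·cos21.7° = 199.8; c'Δl = 42.15; W sinα = 79.5
Slice 4: Δl = 1.8/cos31.3° = 2.107 m; N'_4 = 145·cos31.3° = 123.9; c'Δl = 37.50; W sinα = 75.3
Slice 5: Δl = 1.5/cos40.0° = 1.958 m; N'_5 = 90·cos40.0° = 68.9; c'Δl = 34.85; W sinα = 57.9
Slice 6: Δl = 2.2/cos51.4° = 3.526 m; N'_6 = 61·cos51.4° = 38.1; c'Δl = 62.77; W sinα = 47.7
Σc'Δl = 270.7 kN/m; ΣN' = 786.9 kN/m; ΣW sinα = 310.2 kN/m
Resisting = 270.7 + 786.9·tan27.9° = 270.7 + 416.6 = 687.3 kN/m
FS = 687.3 / 310.2 = 2.216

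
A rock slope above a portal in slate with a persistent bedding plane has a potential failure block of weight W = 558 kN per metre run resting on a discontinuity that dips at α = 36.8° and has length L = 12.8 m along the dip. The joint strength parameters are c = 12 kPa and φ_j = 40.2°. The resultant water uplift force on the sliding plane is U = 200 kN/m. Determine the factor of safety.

Resolving the block weight along and normal to the plane and applying the Mohr–Coulomb strength on the joint:
N' = W cosα − U = 558·cos36.8° − 200 = 246.8 kN/m
Driving force T = W sinα = 558·sin36.8° = 334.3 kN/m
Resisting force R = c·L + N'·tanφ_j = 12·12.8 + 246.8·tan40.2° = 153.6 + 208.6 = 362.2 kN/m
FS = R / T = 362.2 / 334.3 = 1.084

FS = 1.08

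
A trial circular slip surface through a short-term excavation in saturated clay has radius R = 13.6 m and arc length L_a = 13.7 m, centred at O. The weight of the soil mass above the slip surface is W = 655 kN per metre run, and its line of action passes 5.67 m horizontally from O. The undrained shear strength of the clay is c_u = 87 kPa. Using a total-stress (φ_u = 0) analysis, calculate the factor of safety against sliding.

FS = 4.36

Taking moments about the centre O, the resisting moment is provided by the undrained shear strength acting along the arc:
M_R = c_u·L_a·R = 87·13.70·13.6 = 16209.8 kN·m/m
M_D = W·d = 655·5.67 = 3713.8 kN·m/m
FS = M_R / M_D = 16209.8 / 3713.8 = 4.365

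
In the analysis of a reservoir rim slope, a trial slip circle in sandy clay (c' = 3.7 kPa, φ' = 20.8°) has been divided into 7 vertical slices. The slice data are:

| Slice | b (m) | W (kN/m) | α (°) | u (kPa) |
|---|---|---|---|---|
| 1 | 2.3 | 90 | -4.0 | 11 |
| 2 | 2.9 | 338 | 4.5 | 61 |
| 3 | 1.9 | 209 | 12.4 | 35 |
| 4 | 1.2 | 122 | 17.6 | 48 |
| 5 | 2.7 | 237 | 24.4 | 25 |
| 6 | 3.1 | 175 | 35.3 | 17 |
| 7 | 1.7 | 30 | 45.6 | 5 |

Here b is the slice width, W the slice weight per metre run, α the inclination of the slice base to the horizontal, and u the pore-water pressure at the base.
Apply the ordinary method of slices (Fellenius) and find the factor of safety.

FS = 0.96

Ordinary method of slices: FS = Σ[c'·Δl_i + (W_i cosα_i − u_i·Δl_i)·tanφ'] / Σ W_i sinα_i, with Δl_i = b_i / cosα_i.
Slice 1: Δl = 2.3/cos(-4.0°) = 2.306 m; N'_1 = 90·cos(-4.0°) − 11·2.306 = 64.4; c'Δl = 8.53; W sinα = -6.3
Slice 2: Δl = 2.9/cos4.5° = 2.909 m; N'_2 = 338·cos4.5° − 61·2.909 = 159.5; c'Δl = 10.76; W sinα = 26.5
Slice 3: Δl = 1.9/cos12.4° = 1.945 m; N'_3 = 209·cos12.4° − 35·1.945 = 136.0; c'Δl = 7.20; W sinα = 44.9
Slice 4: Δl = 1.2/cos17.6° = 1.259 m; N'_4 = 122·cos17.6° − 48·1.259 = 55.9; c'Δl = 4.66; W sinα = 36.9
Slice 5: Δl = 2.7/cos24.4° = 2.965 m; N'_5 = 237·cos24.4° − 25·2.965 = 141.7; c'Δl = 10.97; W sinα = 97.9
Slice 6: Δl = 3.1/cos35.3° = 3.798 m; N'_6 = 175·cos35.3° − 17·3.798 = 78.3; c'Δl = 14.05; W sinα = 101.1
Slice 7: Δl = 1.7/cos45.6° = 2.430 m; N'_7 = 30·cos45.6° − 5·2.430 = 8.8; c'Δl = 8.99; W sinα = 21.4
Σc'Δl = 65.2 kN/m; ΣN' = 644.6 kN/m; ΣW sinα = 322.5 kN/m
Resisting = 65.2 + 644.6·tan20.8° = 65.2 + 244.9 = 310.0 kN/m
FS = 310.0 / 322.5 = 0.961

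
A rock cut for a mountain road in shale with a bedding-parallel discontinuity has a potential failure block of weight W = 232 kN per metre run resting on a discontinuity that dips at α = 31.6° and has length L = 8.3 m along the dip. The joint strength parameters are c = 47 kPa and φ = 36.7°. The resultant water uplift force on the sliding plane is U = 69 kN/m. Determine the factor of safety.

Resolving the block weight along and normal to the plane and applying the Mohr–Coulomb strength on the joint:
N' = W cosα − U = 232·cos31.6° − 69 = 128.6 kN/m
Driving force T = W sinα = 232·sin31.6° = 121.6 kN/m
Resisting force R = c·L + N'·tanφ = 47·8.3 + 128.6·tan36.7° = 390.1 + 95.9 = 486.0 kN/m
FS = R / T = 486.0 / 121.6 = 3.998

FS = 4.00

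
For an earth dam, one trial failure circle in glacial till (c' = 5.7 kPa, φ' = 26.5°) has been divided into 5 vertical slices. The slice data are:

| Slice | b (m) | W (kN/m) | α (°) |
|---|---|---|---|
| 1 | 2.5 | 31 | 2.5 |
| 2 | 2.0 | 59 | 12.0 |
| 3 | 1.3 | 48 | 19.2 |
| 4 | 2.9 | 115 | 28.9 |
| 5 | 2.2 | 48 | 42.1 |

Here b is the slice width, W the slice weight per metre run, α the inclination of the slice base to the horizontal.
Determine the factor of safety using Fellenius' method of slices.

Ordinary method of slices: FS = Σ[c'·Δl_i + (W_i cosα_i)·tanφ'] / Σ W_i sinα_i, with Δl_i = b_i / cosα_i.
Slice 1: Δl = 2.5/cos2.5° = 2.502 m; N'_1 = 31·cos2.5° = 31.0; c'Δl = 14.26; W sinα = 1.4
Slice 2: Δl = 2.0/cos12.0° = 2.045 m; N'_2 = 59·cos12.0° = 57.7; c'Δl = 11.65; W sinα = 12.3
Slice 3: Δl = 1.3/cos19.2° = 1.377 m; N'_3 = 48·cos19.2° = 45.3; c'Δl = 7.85; W sinα = 15.8
Slice 4: Δl = 2.9/cos28.9° = 3.313 m; N'_4 = 115·cos28.9° = 100.7; c'Δl = 18.88; W sinα = 55.6
Slice 5: Δl = 2.2/cos42.1° = 2.965 m; N'_5 = 48·cos42.1° = 35.6; c'Δl = 16.90; W sinα = 32.2
Σc'Δl = 69.5 kN/m; ΣN' = 270.3 kN/m; ΣW sinα = 117.2 kN/m
Resisting = 69.5 + 270.3·tan26.5° = 69.5 + 134.8 = 204.3 kN/m
FS = 204.3 / 117.2 = 1.744

FS = 1.74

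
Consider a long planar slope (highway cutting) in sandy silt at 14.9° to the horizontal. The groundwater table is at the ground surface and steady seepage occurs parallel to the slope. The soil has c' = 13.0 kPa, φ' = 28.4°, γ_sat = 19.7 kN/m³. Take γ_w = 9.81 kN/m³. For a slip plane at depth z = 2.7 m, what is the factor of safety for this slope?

With seepage parallel to the slope and the water table at the surface, the effective normal stress on the slip plane uses the buoyant unit weight γ' = γ_sat − γ_w while the driving shear stress uses γ_sat:
FS = [c' + γ' z cos²β tanφ'] / [γ_sat z sinβ cosβ]
γ' = 19.7 − 9.81 = 9.89 kN/m³
Numerator = 13.0 + 9.89·2.7·cos²14.9°·tan28.4° = 13.0 + 9.89·2.7·0.9339·0.5407 = 26.484 kPa
Denominator = 19.7·2.7·sin14.9°·cos14.9° = 19.7·2.7·0.2571·0.9664 = 13.217 kPa
FS = 26.484 / 13.217 = 2.004

FS = 2.00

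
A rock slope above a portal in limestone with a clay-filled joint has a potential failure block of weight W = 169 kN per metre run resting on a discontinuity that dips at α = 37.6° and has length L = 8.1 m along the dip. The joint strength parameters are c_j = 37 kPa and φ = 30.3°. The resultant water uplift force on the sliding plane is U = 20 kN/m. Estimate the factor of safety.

Resolving the block weight along and normal to the plane and applying the Mohr–Coulomb strength on the joint:
N' = W cosα − U = 169·cos37.6° − 20 = 113.9 kN/m
Driving force T = W sinα = 169·sin37.6° = 103.1 kN/m
Resisting force R = c_j·L + N'·tanφ = 37·8.1 + 113.9·tan30.3° = 299.7 + 66.6 = 366.3 kN/m
FS = R / T = 366.3 / 103.1 = 3.552

FS = 3.55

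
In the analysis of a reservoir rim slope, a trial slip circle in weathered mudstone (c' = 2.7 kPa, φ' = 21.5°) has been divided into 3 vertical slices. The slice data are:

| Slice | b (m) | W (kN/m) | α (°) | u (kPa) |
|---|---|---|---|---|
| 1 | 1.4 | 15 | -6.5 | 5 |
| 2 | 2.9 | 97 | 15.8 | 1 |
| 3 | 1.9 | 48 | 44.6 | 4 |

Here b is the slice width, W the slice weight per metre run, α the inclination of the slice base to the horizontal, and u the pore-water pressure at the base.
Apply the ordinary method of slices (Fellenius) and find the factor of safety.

Ordinary method of slices: FS = Σ[c'·Δl_i + (W_i cosα_i − u_i·Δl_i)·tanφ'] / Σ W_i sinα_i, with Δl_i = b_i / cosα_i.
Slice 1: Δl = 1.4/cos(-6.5°) = 1.409 m; N'_1 = 15·cos(-6.5°) − 5·1.409 = 7.9; c'Δl = 3.80; W sinα = -1.7
Slice 2: Δl = 2.9/cos15.8° = 3.014 m; N'_2 = 97·cos15.8° − 1·3.014 = 90.3; c'Δl = 8.14; W sinα = 26.4
Slice 3: Δl = 1.9/cos44.6° = 2.668 m; N'_3 = 48·cos44.6° − 4·2.668 = 23.5; c'Δl = 7.20; W sinα = 33.7
Σc'Δl = 19.1 kN/m; ΣN' = 121.7 kN/m; ΣW sinα = 58.4 kN/m
Resisting = 19.1 + 121.7·tan21.5° = 19.1 + 47.9 = 67.1 kN/m
FS = 67.1 / 58.4 = 1.148

FS = 1.15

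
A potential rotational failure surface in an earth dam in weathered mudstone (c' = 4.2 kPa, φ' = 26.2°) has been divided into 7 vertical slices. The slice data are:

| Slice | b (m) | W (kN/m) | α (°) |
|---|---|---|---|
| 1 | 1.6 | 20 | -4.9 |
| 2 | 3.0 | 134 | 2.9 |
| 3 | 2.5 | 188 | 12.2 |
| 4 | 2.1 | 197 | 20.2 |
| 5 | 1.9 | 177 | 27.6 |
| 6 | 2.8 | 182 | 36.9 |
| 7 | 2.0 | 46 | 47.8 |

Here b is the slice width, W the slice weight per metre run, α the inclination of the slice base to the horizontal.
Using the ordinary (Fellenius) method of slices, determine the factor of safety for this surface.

Ordinary method of slices: FS = Σ[c'·Δl_i + (W_i cosα_i)·tanφ'] / Σ W_i sinα_i, with Δl_i = b_i / cosα_i.
Slice 1: Δl = 1.6/cos(-4.9°) = 1.606 m; N'_1 = 20·cos(-4.9°) = 19.9; c'Δl = 6.74; W sinα = -1.7
Slice 2: Δl = 3.0/cos2.9° = 3.004 m; N'_2 = 134·cos2.9° = 133.8; c'Δl = 12.62; W sinα = 6.8
Slice 3: Δl = 2.5/cos12.2° = 2.558 m; N'_3 = 188·cos12.2° = 183.8; c'Δl = 10.74; W sinα = 39.7
Slice 4: Δl = 2.1/cos20.2° = 2.238 m; N'_4 = 197·cos20.2° = 184.9; c'Δl = 9.40; W sinα = 68.0
Slice 5: Δl = 1.9/cos27.6° = 2.144 m; N'_5 = 177·cos27.6° = 156.9; c'Δl = 9.00; W sinα = 82.0
Slice 6: Δl = 2.8/cos36.9° = 3.501 m; N'_6 = 182·cos36.9° = 145.5; c'Δl = 14.71; W sinα = 109.3
Slice 7: Δl = 2.0/cos47.8° = 2.977 m; N'_7 = 46·cos47.8° = 30.9; c'Δl = 12.51; W sinα = 34.1
Σc'Δl = 75.7 kN/m; ΣN' = 855.7 kN/m; ΣW sinα = 338.2 kN/m
Resisting = 75.7 + 855.7·tan26.2° = 75.7 + 421.1 = 496.8 kN/m
FS = 496.8 / 338.2 = 1.469

FS = 1.47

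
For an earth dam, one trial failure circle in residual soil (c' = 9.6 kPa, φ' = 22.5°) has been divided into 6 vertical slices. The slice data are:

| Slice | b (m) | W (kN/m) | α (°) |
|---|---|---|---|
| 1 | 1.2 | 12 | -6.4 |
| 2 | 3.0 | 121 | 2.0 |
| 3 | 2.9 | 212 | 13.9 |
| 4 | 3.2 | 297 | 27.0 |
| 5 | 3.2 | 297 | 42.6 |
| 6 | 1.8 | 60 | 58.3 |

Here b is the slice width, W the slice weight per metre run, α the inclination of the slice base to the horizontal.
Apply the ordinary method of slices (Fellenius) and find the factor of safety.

Ordinary method of slices: FS = Σ[c'·Δl_i + (W_i cosα_i)·tanφ'] / Σ W_i sinα_i, with Δl_i = b_i / cosα_i.
Slice 1: Δl = 1.2/cos(-6.4°) = 1.208 m; N'_1 = 12·cos(-6.4°) = 11.9; c'Δl = 11.59; W sinα = -1.3
Slice 2: Δl = 3.0/cos2.0° = 3.002 m; N'_2 = 121·cos2.0° = 120.9; c'Δl = 28.82; W sinα = 4.2
Slice 3: Δl = 2.9/cos13.9° = 2.987 m; N'_3 = 212·cos13.9° = 205.8; c'Δl = 28.68; W sinα = 50.9
Slice 4: Δl = 3.2/cos27.0° = 3.591 m; N'_4 = 297·cos27.0° = 264.6; c'Δl = 34.48; W sinα = 134.8
Slice 5: Δl = 3.2/cos42.6° = 4.347 m; N'_5 = 297·cos42.6° = 218.6; c'Δl = 41.73; W sinα = 201.0
Slice 6: Δl = 1.8/cos58.3° = 3.425 m; N'_6 = 60·cos58.3° = 31.5; c'Δl = 32.88; W sinα = 51.0
Σc'Δl = 178.2 kN/m; ΣN' = 853.4 kN/m; ΣW sinα = 440.7 kN/m
Resisting = 178.2 + 853.4·tan22.5° = 178.2 + 353.5 = 531.7 kN/m
FS = 531.7 / 440.7 = 1.206

FS = 1.21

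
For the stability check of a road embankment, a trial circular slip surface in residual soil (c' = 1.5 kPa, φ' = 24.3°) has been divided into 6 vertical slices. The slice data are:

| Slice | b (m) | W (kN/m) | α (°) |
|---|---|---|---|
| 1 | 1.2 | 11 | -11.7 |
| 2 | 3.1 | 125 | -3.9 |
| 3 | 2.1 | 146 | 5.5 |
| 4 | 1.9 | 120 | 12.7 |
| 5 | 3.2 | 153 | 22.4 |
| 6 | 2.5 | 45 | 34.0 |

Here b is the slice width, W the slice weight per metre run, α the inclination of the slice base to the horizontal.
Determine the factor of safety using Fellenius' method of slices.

Ordinary method of slices: FS = Σ[c'·Δl_i + (W_i cosα_i)·tanφ'] / Σ W_i sinα_i, with Δl_i = b_i / cosα_i.
Slice 1: Δl = 1.2/cos(-11.7°) = 1.225 m; N'_1 = 11·cos(-11.7°) = 10.8; c'Δl = 1.84; W sinα = -2.2
Slice 2: Δl = 3.1/cos(-3.9°) = 3.107 m; N'_2 = 125·cos(-3.9°) = 124.7; c'Δl = 4.66; W sinα = -8.5
Slice 3: Δl = 2.1/cos5.5° = 2.110 m; N'_3 = 146·cos5.5° = 145.3; c'Δl = 3.16; W sinα = 14.0
Slice 4: Δl = 1.9/cos12.7° = 1.948 m; N'_4 = 120·cos12.7° = 117.1; c'Δl = 2.92; W sinα = 26.4
Slice 5: Δl = 3.2/cos22.4° = 3.461 m; N'_5 = 153·cos22.4° = 141.5; c'Δl = 5.19; W sinα = 58.3
Slice 6: Δl = 2.5/cos34.0° = 3.016 m; N'_6 = 45·cos34.0° = 37.3; c'Δl = 4.52; W sinα = 25.2
Σc'Δl = 22.3 kN/m; ΣN' = 576.6 kN/m; ΣW sinα = 113.1 kN/m
Resisting = 22.3 + 576.6·tan24.3° = 22.3 + 260.4 = 282.7 kN/m
FS = 282.7 / 113.1 = 2.499

FS = 2.50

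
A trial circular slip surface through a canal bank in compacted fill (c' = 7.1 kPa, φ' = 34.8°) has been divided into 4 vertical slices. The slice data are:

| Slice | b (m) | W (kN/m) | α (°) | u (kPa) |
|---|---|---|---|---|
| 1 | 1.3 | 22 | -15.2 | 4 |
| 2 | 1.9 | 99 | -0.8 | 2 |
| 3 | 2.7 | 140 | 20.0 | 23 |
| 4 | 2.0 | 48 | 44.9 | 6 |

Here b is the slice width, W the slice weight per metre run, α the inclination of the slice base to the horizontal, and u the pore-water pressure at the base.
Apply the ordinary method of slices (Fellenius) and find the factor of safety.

FS = 2.65

Ordinary method of slices: FS = Σ[c'·Δl_i + (W_i cosα_i − u_i·Δl_i)·tanφ'] / Σ W_i sinα_i, with Δl_i = b_i / cosα_i.
Slice 1: Δl = 1.3/cos(-15.2°) = 1.347 m; N'_1 = 22·cos(-15.2°) − 4·1.347 = 15.8; c'Δl = 9.56; W sinα = -5.8
Slice 2: Δl = 1.9/cos(-0.8°) = 1.900 m; N'_2 = 99·cos(-0.8°) − 2·1.900 = 95.2; c'Δl = 13.49; W sinα = -1.4
Slice 3: Δl = 2.7/cos20.0° = 2.873 m; N'_3 = 140·cos20.0° − 23·2.873 = 65.5; c'Δl = 20.40; W sinα = 47.9
Slice 4: Δl = 2.0/cos44.9° = 2.824 m; N'_4 = 48·cos44.9° − 6·2.824 = 17.1; c'Δl = 20.05; W sinα = 33.9
Σc'Δl = 63.5 kN/m; ΣN' = 193.6 kN/m; ΣW sinα = 74.6 kN/m
Resisting = 63.5 + 193.6·tan34.8° = 63.5 + 134.5 = 198.0 kN/m
FS = 198.0 / 74.6 = 2.654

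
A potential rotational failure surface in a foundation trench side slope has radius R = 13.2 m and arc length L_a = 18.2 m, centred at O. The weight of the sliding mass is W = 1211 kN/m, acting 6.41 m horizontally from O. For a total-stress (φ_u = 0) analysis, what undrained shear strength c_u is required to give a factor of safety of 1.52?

FS = c_u·L_a·R / (W·d), so c_u = FS·W·d / (L_a·R).
c_u = 1.52·1211·6.41 / (18.20·13.2) = 11799.0 / 240.24 = 49.11 kPa

c_u = 49.1 kPa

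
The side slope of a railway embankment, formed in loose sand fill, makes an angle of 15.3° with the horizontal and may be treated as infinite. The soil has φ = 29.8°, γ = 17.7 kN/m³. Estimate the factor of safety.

For a dry cohesionless infinite slope the factor of safety is FS = tanφ / tanβ.
FS = tan29.8° / tan15.3° = 0.5727 / 0.2736 = 2.093

FS = 2.09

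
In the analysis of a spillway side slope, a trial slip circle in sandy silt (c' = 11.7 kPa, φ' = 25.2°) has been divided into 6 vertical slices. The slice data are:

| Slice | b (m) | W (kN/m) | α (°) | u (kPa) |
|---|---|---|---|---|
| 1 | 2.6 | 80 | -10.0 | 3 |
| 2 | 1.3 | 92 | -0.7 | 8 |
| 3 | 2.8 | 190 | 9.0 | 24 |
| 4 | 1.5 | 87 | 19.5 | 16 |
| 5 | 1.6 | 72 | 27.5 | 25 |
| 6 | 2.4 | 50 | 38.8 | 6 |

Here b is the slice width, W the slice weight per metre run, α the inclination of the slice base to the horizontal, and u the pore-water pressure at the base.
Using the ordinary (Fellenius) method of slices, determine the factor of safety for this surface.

Ordinary method of slices: FS = Σ[c'·Δl_i + (W_i cosα_i − u_i·Δl_i)·tanφ'] / Σ W_i sinα_i, with Δl_i = b_i / cosα_i.
Slice 1: Δl = 2.6/cos(-10.0°) = 2.640 m; N'_1 = 80·cos(-10.0°) − 3·2.640 = 70.9; c'Δl = 30.89; W sinα = -13.9
Slice 2: Δl = 1.3/cos(-0.7°) = 1.300 m; N'_2 = 92·cos(-0.7°) − 8·1.300 = 81.6; c'Δl = 15.21; W sinα = -1.1
Slice 3: Δl = 2.8/cos9.0° = 2.835 m; N'_3 = 190·cos9.0° − 24·2.835 = 119.6; c'Δl = 33.17; W sinα = 29.7
Slice 4: Δl = 1.5/cos19.5° = 1.591 m; N'_4 = 87·cos19.5° − 16·1.591 = 56.5; c'Δl = 18.62; W sinα = 29.0
Slice 5: Δl = 1.6/cos27.5° = 1.804 m; N'_5 = 72·cos27.5° − 25·1.804 = 18.8; c'Δl = 21.10; W sinα = 33.2
Slice 6: Δl = 2.4/cos38.8° = 3.080 m; N'_6 = 50·cos38.8° − 6·3.080 = 20.5; c'Δl = 36.03; W sinα = 31.3
Σc'Δl = 155.0 kN/m; ΣN' = 367.9 kN/m; ΣW sinα = 108.3 kN/m
Resisting = 155.0 + 367.9·tan25.2° = 155.0 + 173.1 = 328.1 kN/m
FS = 328.1 / 108.3 = 3.029

FS = 3.03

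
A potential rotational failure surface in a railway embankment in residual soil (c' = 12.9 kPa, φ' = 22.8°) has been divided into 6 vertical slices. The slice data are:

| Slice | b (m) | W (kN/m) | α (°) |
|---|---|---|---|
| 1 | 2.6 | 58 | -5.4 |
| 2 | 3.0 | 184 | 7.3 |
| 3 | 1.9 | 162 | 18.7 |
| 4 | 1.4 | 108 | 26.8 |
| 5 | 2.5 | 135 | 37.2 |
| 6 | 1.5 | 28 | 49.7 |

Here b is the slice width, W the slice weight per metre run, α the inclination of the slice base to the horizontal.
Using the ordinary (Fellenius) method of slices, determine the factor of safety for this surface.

Ordinary method of slices: FS = Σ[c'·Δl_i + (W_i cosα_i)·tanφ'] / Σ W_i sinα_i, with Δl_i = b_i / cosα_i.
Slice 1: Δl = 2.6/cos(-5.4°) = 2.612 m; N'_1 = 58·cos(-5.4°) = 57.7; c'Δl = 33.69; W sinα = -5.5
Slice 2: Δl = 3.0/cos7.3° = 3.025 m; N'_2 = 184·cos7.3° = 182.5; c'Δl = 39.02; W sinα = 23.4
Slice 3: Δl = 1.9/cos18.7° = 2.006 m; N'_3 = 162·cos18.7° = 153.4; c'Δl = 25.88; W sinα = 51.9
Slice 4: Δl = 1.4/cos26.8° = 1.568 m; N'_4 = 108·cos26.8° = 96.4; c'Δl = 20.23; W sinα = 48.7
Slice 5: Δl = 2.5/cos37.2° = 3.139 m; N'_5 = 135·cos37.2° = 107.5; c'Δl = 40.49; W sinα = 81.6
Slice 6: Δl = 1.5/cos49.7° = 2.319 m; N'_6 = 28·cos49.7° = 18.1; c'Δl = 29.92; W sinα = 21.4
Σc'Δl = 189.2 kN/m; ΣN' = 615.7 kN/m; ΣW sinα = 221.5 kN/m
Resisting = 189.2 + 615.7·tan22.8° = 189.2 + 258.8 = 448.1 kN/m
FS = 448.1 / 221.5 = 2.023

FS = 2.02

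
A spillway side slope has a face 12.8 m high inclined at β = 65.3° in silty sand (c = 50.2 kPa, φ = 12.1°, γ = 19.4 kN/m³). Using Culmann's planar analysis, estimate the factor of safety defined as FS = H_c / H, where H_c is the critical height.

FS = 1.79

H_c = (4c/γ) · sinβ cosφ / [1 − cos(β − φ)]
    = (4·50.2/19.4) · sin65.3°·cos12.1° / [1 − cos53.2°]
    = 10.351 · 0.8883 / 0.4010 = 22.93 m
FS = H_c / H = 22.93 / 12.8 = 1.791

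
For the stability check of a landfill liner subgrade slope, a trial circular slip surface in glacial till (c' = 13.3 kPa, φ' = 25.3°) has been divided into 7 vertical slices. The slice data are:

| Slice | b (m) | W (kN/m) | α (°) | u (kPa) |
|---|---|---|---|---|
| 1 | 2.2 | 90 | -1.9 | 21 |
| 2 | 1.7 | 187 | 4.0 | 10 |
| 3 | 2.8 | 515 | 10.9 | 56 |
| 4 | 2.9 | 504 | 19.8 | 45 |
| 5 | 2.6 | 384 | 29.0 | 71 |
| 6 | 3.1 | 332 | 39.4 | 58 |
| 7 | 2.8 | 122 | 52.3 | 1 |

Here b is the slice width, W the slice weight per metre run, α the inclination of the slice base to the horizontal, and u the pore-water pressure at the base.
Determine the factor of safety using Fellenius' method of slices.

Ordinary method of slices: FS = Σ[c'·Δl_i + (W_i cosα_i − u_i·Δl_i)·tanφ'] / Σ W_i sinα_i, with Δl_i = b_i / cosα_i.
Slice 1: Δl = 2.2/cos(-1.9°) = 2.201 m; N'_1 = 90·cos(-1.9°) − 21·2.201 = 43.7; c'Δl = 29.28; W sinα = -3.0
Slice 2: Δl = 1.7/cos4.0° = 1.704 m; N'_2 = 187·cos4.0° − 10·1.704 = 169.5; c'Δl = 22.67; W sinα = 13.0
Slice 3: Δl = 2.8/cos10.9° = 2.851 m; N'_3 = 515·cos10.9° − 56·2.851 = 346.0; c'Δl = 37.92; W sinα = 97.4
Slice 4: Δl = 2.9/cos19.8° = 3.082 m; N'_4 = 504·cos19.8° − 45·3.082 = 335.5; c'Δl = 40.99; W sinα = 170.7
Slice 5: Δl = 2.6/cos29.0° = 2.973 m; N'_5 = 384·cos29.0° − 71·2.973 = 124.8; c'Δl = 39.54; W sinα = 186.2
Slice 6: Δl = 3.1/cos39.4° = 4.012 m; N'_6 = 332·cos39.4° − 58·4.012 = 23.9; c'Δl = 53.36; W sinα = 210.7
Slice 7: Δl = 2.8/cos52.3° = 4.579 m; N'_7 = 122·cos52.3° − 1·4.579 = 70.0; c'Δl = 60.90; W sinα = 96.5
Σc'Δl = 284.6 kN/m; ΣN' = 1113.4 kN/m; ΣW sinα = 771.6 kN/m
Resisting = 284.6 + 1113.4·tan25.3° = 284.6 + 526.3 = 811.0 kN/m
FS = 811.0 / 771.6 = 1.051

FS = 1.05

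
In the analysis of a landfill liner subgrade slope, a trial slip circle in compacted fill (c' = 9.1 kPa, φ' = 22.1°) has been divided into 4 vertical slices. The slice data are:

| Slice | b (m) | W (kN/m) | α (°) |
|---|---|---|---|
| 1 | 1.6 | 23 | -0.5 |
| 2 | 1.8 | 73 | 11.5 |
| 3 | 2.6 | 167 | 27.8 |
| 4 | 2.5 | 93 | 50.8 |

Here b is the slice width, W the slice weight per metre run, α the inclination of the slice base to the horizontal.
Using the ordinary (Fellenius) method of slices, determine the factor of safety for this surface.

Ordinary method of slices: FS = Σ[c'·Δl_i + (W_i cosα_i)·tanφ'] / Σ W_i sinα_i, with Δl_i = b_i / cosα_i.
Slice 1: Δl = 1.6/cos(-0.5°) = 1.600 m; N'_1 = 23·cos(-0.5°) = 23.0; c'Δl = 14.56; W sinα = -0.2
Slice 2: Δl = 1.8/cos11.5° = 1.837 m; N'_2 = 73·cos11.5° = 71.5; c'Δl = 16.72; W sinα = 14.6
Slice 3: Δl = 2.6/cos27.8° = 2.939 m; N'_3 = 167·cos27.8° = 147.7; c'Δl = 26.75; W sinα = 77.9
Slice 4: Δl = 2.5/cos50.8° = 3.956 m; N'_4 = 93·cos50.8° = 58.8; c'Δl = 36.00; W sinα = 72.1
Σc'Δl = 94.0 kN/m; ΣN' = 301.0 kN/m; ΣW sinα = 164.3 kN/m
Resisting = 94.0 + 301.0·tan22.1° = 94.0 + 122.2 = 216.3 kN/m
FS = 216.3 / 164.3 = 1.316

FS = 1.32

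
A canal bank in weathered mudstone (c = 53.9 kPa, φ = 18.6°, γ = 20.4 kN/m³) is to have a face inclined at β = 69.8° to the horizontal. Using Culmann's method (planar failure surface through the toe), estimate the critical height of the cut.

Culmann's analysis gives the critical failure plane at α_cr = (β + φ)/2 = (69.8 + 18.6)/2 = 44.2°, and the critical height
H_c = (4c/γ) · sinβ cosφ / [1 − cos(β − φ)]
    = (4·53.9/20.4) · sin69.8°·cos18.6° / [1 − cos(51.2°)]
    = 10.569 · 0.9385·0.9478 / [1 − 0.6266]
    = 10.569 · 0.8895 / 0.3734
    = 25.18 m

H_c = 25.18 m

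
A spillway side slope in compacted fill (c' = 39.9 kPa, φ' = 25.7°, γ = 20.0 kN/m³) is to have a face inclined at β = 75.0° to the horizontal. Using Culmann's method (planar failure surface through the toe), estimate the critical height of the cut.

H_c = 19.96 m

Culmann's analysis gives the critical failure plane at α_cr = (β + φ')/2 = (75.0 + 25.7)/2 = 50.4°, and the critical height
H_c = (4c'/γ) · sinβ cosφ' / [1 − cos(β − φ')]
    = (4·39.9/20.0) · sin75.0°·cos25.7° / [1 − cos(49.3°)]
    = 7.980 · 0.9659·0.9011 / [1 − 0.6521]
    = 7.980 · 0.8704 / 0.3479
    = 19.96 m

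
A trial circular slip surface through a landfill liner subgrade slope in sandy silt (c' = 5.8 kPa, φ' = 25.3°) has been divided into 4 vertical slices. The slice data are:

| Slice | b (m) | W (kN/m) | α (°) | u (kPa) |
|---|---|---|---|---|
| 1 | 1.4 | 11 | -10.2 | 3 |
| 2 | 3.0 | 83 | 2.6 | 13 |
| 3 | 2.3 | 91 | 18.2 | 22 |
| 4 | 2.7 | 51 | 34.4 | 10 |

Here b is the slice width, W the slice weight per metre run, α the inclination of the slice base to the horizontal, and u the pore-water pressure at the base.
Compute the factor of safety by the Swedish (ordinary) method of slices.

Ordinary method of slices: FS = Σ[c'·Δl_i + (W_i cosα_i − u_i·Δl_i)·tanφ'] / Σ W_i sinα_i, with Δl_i = b_i / cosα_i.
Slice 1: Δl = 1.4/cos(-10.2°) = 1.422 m; N'_1 = 11·cos(-10.2°) − 3·1.422 = 6.6; c'Δl = 8.25; W sinα = -1.9
Slice 2: Δl = 3.0/cos2.6° = 3.003 m; N'_2 = 83·cos2.6° − 13·3.003 = 43.9; c'Δl = 17.42; W sinα = 3.8
Slice 3: Δl = 2.3/cos18.2° = 2.421 m; N'_3 = 91·cos18.2° − 22·2.421 = 33.2; c'Δl = 14.04; W sinα = 28.4
Slice 4: Δl = 2.7/cos34.4° = 3.272 m; N'_4 = 51·cos34.4° − 10·3.272 = 9.4; c'Δl = 18.98; W sinα = 28.8
Σc'Δl = 58.7 kN/m; ΣN' = 93.0 kN/m; ΣW sinα = 59.1 kN/m
Resisting = 58.7 + 93.0·tan25.3° = 58.7 + 43.9 = 102.6 kN/m
FS = 102.6 / 59.1 = 1.738

FS = 1.74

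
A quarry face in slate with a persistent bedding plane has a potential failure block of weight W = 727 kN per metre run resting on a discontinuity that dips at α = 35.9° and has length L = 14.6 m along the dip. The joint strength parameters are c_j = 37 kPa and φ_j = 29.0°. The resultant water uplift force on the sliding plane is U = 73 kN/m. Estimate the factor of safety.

FS = 1.94

Resolving the block weight along and normal to the plane and applying the Mohr–Coulomb strength on the joint:
N' = W cosα − U = 727·cos35.9° − 73 = 515.9 kN/m
Driving force T = W sinα = 727·sin35.9° = 426.3 kN/m
Resisting force R = c_j·L + N'·tanφ_j = 37·14.6 + 515.9·tan29.0° = 540.2 + 286.0 = 826.2 kN/m
FS = R / T = 826.2 / 426.3 = 1.938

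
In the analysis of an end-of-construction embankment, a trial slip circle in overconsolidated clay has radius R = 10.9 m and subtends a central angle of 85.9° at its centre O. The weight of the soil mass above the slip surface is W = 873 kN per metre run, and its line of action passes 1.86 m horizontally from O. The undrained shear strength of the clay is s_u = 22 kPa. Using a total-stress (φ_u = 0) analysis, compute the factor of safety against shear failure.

FS = 2.41

Taking moments about the centre O, the resisting moment is provided by the undrained shear strength acting along the arc:
Arc length L_a = R·θ = 10.9·(85.9°·π/180) = 10.9·1.4992 = 16.34 m
M_R = s_u·L_a·R = 22·16.34·10.9 = 3918.7 kN·m/m
M_D = W·d = 873·1.86 = 1623.8 kN·m/m
FS = M_R / M_D = 3918.7 / 1623.8 = 2.413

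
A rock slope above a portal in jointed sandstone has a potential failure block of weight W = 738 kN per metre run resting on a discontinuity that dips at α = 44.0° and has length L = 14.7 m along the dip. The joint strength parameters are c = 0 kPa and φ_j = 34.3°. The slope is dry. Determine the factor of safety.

Resolving the block weight along and normal to the plane and applying the Mohr–Coulomb strength on the joint:
N' = W cosα = 738·cos44.0° = 530.9 kN/m
Driving force T = W sinα = 738·sin44.0° = 512.7 kN/m
Resisting force R = c·L + N'·tanφ_j = 0·14.7 + 530.9·tan34.3° = 0.0 + 362.1 = 362.1 kN/m
FS = R / T = 362.1 / 512.7 = 0.706

FS = 0.71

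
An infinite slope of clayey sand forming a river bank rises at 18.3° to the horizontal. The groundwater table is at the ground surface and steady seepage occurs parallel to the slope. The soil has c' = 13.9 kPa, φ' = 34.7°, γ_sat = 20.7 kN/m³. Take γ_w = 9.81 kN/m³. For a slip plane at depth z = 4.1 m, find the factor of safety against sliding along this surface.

FS = 1.65

With seepage parallel to the slope and the water table at the surface, the effective normal stress on the slip plane uses the buoyant unit weight γ' = γ_sat − γ_w while the driving shear stress uses γ_sat:
FS = [c' + γ' z cos²β tanφ'] / [γ_sat z sinβ cosβ]
γ' = 20.7 − 9.81 = 10.89 kN/m³
Numerator = 13.9 + 10.89·4.1·cos²18.3°·tan34.7° = 13.9 + 10.89·4.1·0.9014·0.6924 = 41.768 kPa
Denominator = 20.7·4.1·sin18.3°·cos18.3° = 20.7·4.1·0.3140·0.9494 = 25.301 kPa
FS = 41.768 / 25.301 = 1.651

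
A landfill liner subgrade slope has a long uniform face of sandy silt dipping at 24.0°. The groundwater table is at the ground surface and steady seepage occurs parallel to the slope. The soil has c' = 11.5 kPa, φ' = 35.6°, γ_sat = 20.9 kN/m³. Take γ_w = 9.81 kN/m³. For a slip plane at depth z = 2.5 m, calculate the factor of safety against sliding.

With seepage parallel to the slope and the water table at the surface, the effective normal stress on the slip plane uses the buoyant unit weight γ' = γ_sat − γ_w while the driving shear stress uses γ_sat:
FS = [c' + γ' z cos²β tanφ'] / [γ_sat z sinβ cosβ]
γ' = 20.9 − 9.81 = 11.09 kN/m³
Numerator = 11.5 + 11.09·2.5·cos²24.0°·tan35.6° = 11.5 + 11.09·2.5·0.8346·0.7159 = 28.065 kPa
Denominator = 20.9·2.5·sin24.0°·cos24.0° = 20.9·2.5·0.4067·0.9135 = 19.415 kPa
FS = 28.065 / 19.415 = 1.446

FS = 1.45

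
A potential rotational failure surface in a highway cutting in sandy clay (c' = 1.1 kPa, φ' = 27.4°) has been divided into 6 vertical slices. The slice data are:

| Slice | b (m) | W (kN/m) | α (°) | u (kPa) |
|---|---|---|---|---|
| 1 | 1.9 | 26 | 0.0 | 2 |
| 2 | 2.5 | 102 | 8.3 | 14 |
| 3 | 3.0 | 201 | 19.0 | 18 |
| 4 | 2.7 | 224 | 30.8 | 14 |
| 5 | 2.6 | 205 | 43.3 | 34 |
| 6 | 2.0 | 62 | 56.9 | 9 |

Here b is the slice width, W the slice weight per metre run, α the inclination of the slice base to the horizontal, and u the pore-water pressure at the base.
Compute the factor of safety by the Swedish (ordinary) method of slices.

Ordinary method of slices: FS = Σ[c'·Δl_i + (W_i cosα_i − u_i·Δl_i)·tanφ'] / Σ W_i sinα_i, with Δl_i = b_i / cosα_i.
Slice 1: Δl = 1.9/cos0.0° = 1.900 m; N'_1 = 26·cos0.0° − 2·1.900 = 22.2; c'Δl = 2.09; W sinα = 0.0
Slice 2: Δl = 2.5/cos8.3° = 2.526 m; N'_2 = 102·cos8.3° − 14·2.526 = 65.6; c'Δl = 2.78; W sinα = 14.7
Slice 3: Δl = 3.0/cos19.0° = 3.173 m; N'_3 = 201·cos19.0° − 18·3.173 = 132.9; c'Δl = 3.49; W sinα = 65.4
Slice 4: Δl = 2.7/cos30.8° = 3.143 m; N'_4 = 224·cos30.8° − 14·3.143 = 148.4; c'Δl = 3.46; W sinα = 114.7
Slice 5: Δl = 2.6/cos43.3° = 3.573 m; N'_5 = 205·cos43.3° − 34·3.573 = 27.7; c'Δl = 3.93; W sinα = 140.6
Slice 6: Δl = 2.0/cos56.9° = 3.662 m; N'_6 = 62·cos56.9° − 9·3.662 = 0.9; c'Δl = 4.03; W sinα = 51.9
Σc'Δl = 19.8 kN/m; ΣN' = 397.7 kN/m; ΣW sinα = 387.4 kN/m
Resisting = 19.8 + 397.7·tan27.4° = 19.8 + 206.2 = 225.9 kN/m
FS = 225.9 / 387.4 = 0.583

FS = 0.58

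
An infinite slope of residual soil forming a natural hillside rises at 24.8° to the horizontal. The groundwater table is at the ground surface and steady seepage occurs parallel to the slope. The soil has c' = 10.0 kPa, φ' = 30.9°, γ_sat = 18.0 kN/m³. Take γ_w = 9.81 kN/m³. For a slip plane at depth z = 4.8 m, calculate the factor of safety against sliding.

FS = 0.89

With seepage parallel to the slope and the water table at the surface, the effective normal stress on the slip plane uses the buoyant unit weight γ' = γ_sat − γ_w while the driving shear stress uses γ_sat:
FS = [c' + γ' z cos²β tanφ'] / [γ_sat z sinβ cosβ]
γ' = 18.0 − 9.81 = 8.19 kN/m³
Numerator = 10.0 + 8.19·4.8·cos²24.8°·tan30.9° = 10.0 + 8.19·4.8·0.8241·0.5985 = 29.388 kPa
Denominator = 18.0·4.8·sin24.8°·cos24.8° = 18.0·4.8·0.4195·0.9078 = 32.898 kPa
FS = 29.388 / 32.898 = 0.893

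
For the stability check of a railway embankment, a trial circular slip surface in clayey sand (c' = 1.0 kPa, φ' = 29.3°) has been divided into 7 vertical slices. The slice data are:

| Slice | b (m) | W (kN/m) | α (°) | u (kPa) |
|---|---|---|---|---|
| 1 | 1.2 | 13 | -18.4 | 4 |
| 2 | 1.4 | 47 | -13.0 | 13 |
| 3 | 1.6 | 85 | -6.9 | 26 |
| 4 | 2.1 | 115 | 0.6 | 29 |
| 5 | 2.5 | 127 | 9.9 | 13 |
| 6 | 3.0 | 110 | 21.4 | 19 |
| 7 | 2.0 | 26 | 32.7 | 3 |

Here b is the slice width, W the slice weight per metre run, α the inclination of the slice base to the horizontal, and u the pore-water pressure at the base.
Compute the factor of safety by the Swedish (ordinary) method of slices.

FS = 3.27

Ordinary method of slices: FS = Σ[c'·Δl_i + (W_i cosα_i − u_i·Δl_i)·tanφ'] / Σ W_i sinα_i, with Δl_i = b_i / cosα_i.
Slice 1: Δl = 1.2/cos(-18.4°) = 1.265 m; N'_1 = 13·cos(-18.4°) − 4·1.265 = 7.3; c'Δl = 1.26; W sinα = -4.1
Slice 2: Δl = 1.4/cos(-13.0°) = 1.437 m; N'_2 = 47·cos(-13.0°) − 13·1.437 = 27.1; c'Δl = 1.44; W sinα = -10.6
Slice 3: Δl = 1.6/cos(-6.9°) = 1.612 m; N'_3 = 85·cos(-6.9°) − 26·1.612 = 42.5; c'Δl = 1.61; W sinα = -10.2
Slice 4: Δl = 2.1/cos0.6° = 2.100 m; N'_4 = 115·cos0.6° − 29·2.100 = 54.1; c'Δl = 2.10; W sinα = 1.2
Slice 5: Δl = 2.5/cos9.9° = 2.538 m; N'_5 = 127·cos9.9° − 13·2.538 = 92.1; c'Δl = 2.54; W sinα = 21.8
Slice 6: Δl = 3.0/cos21.4° = 3.222 m; N'_6 = 110·cos21.4° − 19·3.222 = 41.2; c'Δl = 3.22; W sinα = 40.1
Slice 7: Δl = 2.0/cos32.7° = 2.377 m; N'_7 = 26·cos32.7° − 3·2.377 = 14.7; c'Δl = 2.38; W sinα = 14.0
Σc'Δl = 14.5 kN/m; ΣN' = 279.0 kN/m; ΣW sinα = 52.3 kN/m
Resisting = 14.5 + 279.0·tan29.3° = 14.5 + 156.6 = 171.1 kN/m
FS = 171.1 / 52.3 = 3.270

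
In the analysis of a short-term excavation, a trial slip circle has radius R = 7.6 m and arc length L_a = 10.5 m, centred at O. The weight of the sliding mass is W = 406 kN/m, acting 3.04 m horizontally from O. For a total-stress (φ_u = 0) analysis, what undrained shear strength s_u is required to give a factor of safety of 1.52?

s_u = 23.5 kPa

FS = s_u·L_a·R / (W·d), so s_u = FS·W·d / (L_a·R).
s_u = 1.52·406·3.04 / (10.50·7.6) = 1876.0 / 79.80 = 23.51 kPa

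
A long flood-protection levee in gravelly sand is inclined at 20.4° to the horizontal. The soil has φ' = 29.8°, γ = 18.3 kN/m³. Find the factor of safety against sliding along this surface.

FS = 1.54

For a dry cohesionless infinite slope the factor of safety is FS = tanφ' / tanβ.
FS = tan29.8° / tan20.4° = 0.5727 / 0.3719 = 1.540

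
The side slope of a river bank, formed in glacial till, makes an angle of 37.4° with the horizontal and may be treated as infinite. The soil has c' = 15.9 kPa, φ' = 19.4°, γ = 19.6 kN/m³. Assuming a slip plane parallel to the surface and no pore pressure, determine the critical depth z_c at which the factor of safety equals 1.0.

Setting FS = 1.00 in FS = [c' + γz cos²β tanφ'] / [γz sinβ cosβ] and solving for z:
z = c' / [γ cosβ (FS·sinβ − cosβ·tanφ')]
  = 15.9 / [19.6·cos37.4°·(1.00·sin37.4° − cos37.4°·tan19.4°)]
  = 15.9 / [19.6·0.7944·(1.00·0.6074 − 0.7944·0.3522)]
  = 15.9 / 5.1012 = 3.117 m

z_c = 3.12 m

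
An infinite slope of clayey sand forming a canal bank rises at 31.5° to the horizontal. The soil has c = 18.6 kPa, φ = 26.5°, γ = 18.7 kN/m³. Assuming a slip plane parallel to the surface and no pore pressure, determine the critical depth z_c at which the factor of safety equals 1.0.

Setting FS = 1.00 in FS = [c + γz cos²β tanφ] / [γz sinβ cosβ] and solving for z:
z = c / [γ cosβ (FS·sinβ − cosβ·tanφ)]
  = 18.6 / [18.7·cos31.5°·(1.00·sin31.5° − cos31.5°·tan26.5°)]
  = 18.6 / [18.7·0.8526·(1.00·0.5225 − 0.8526·0.4986)]
  = 18.6 / 1.5528 = 11.978 m

z_c = 11.98 m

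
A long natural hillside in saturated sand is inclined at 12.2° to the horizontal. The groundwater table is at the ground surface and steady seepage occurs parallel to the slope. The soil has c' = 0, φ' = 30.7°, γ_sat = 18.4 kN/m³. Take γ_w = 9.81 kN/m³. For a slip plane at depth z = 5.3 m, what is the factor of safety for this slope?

FS = 1.28

With seepage parallel to the slope and the water table at the surface, the effective normal stress on the slip plane uses the buoyant unit weight γ' = γ_sat − γ_w while the driving shear stress uses γ_sat:
FS = [c' + γ' z cos²β tanφ'] / [γ_sat z sinβ cosβ]
(For c' = 0 this reduces to FS = (γ'/γ_sat)·tanφ'/tanβ.)
γ' = 18.4 − 9.81 = 8.59 kN/m³
Numerator = 0.0 + 8.59·5.3·cos²12.2°·tan30.7° = 0.0 + 8.59·5.3·0.9553·0.5938 = 25.825 kPa
Denominator = 18.4·5.3·sin12.2°·cos12.2° = 18.4·5.3·0.2113·0.9774 = 20.143 kPa
FS = 25.825 / 20.143 = 1.282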